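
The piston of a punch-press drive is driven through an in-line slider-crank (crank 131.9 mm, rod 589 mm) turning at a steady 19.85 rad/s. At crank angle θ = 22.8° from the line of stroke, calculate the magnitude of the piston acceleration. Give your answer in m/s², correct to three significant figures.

56.2

ω = 19.85 rad/s
x(θ) = r cosθ + √(L² − r² sin²θ); with ω constant, a = ω²·d²x/dθ².
d²x/dθ² = −r cosθ − r²(cos2θ)/√u − r⁴ sin²2θ/(4u^{3/2}),  u = L² − r² sin²θ = 0.344308 m².
Substituting r = 0.1319 m, L = 0.589 m, θ = 22.8°: d²x/dθ² = -0.14253 m.
a = ω²·d²x/dθ² = (19.85)²·(-0.14253) = -56.16 m/s²;  |a| = 56.16 m/s².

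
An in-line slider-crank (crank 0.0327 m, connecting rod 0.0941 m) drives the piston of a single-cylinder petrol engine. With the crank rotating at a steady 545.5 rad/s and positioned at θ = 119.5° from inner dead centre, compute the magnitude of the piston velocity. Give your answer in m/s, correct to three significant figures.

12.7

ω = 545.5 rad/s
For an in-line slider-crank, x = r cosθ + √(L² − r² sin²θ), so v = −rω sinθ·[1 + r cosθ/√(L² − r² sin²θ)].
With r = 0.0327 m, L = 0.0941 m, θ = 119.5°: √(L² − r² sin²θ) = 0.089693 m.
v = −0.0327·545.5·0.87036·[1 + 0.0327·-0.49242/0.089693] = -12.738 m/s.
|v| = 12.738 m/s.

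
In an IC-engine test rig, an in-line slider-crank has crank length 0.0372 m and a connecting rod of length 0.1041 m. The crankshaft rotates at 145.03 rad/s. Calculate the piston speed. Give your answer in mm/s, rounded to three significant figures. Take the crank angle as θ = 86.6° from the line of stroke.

5510

ω = 145 rad/s
For an in-line slider-crank, x = r cosθ + √(L² − r² sin²θ), so v = −rω sinθ·[1 + r cosθ/√(L² − r² sin²θ)].
With r = 0.0372 m, L = 0.1041 m, θ = 86.6°: √(L² − r² sin²θ) = 0.097251 m.
v = −0.0372·145·0.99824·[1 + 0.0372·0.05931/0.097251] = -5.5078 m/s.
|v| = 5.5078 m/s = 5507.8 mm/s.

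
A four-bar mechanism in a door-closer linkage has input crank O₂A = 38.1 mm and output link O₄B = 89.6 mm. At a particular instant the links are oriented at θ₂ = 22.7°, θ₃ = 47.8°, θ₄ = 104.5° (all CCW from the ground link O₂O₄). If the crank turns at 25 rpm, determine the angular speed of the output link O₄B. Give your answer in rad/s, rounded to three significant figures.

ω₂ = 2.618 rad/s (from 25 rpm).
Differentiating the loop-closure r₂e^{iθ₂}+r₃e^{iθ₃}=r₁+r₄e^{iθ₄} gives r₂ω₂e^{iθ₂}+r₃ω₃e^{iθ₃}=r₄ω₄e^{iθ₄}.
Eliminating the other unknown: ω₄ = r₂ω₂ sin(θ₂−θ₃) / [r₄ sin(θ₄−θ₃)].
Numerator sine = -0.42420; denominator sine = +0.83581.
Result = 0.0381·2.618·(-0.42420) / (0.0896·(+0.83581)) = -0.565 rad/s; magnitude 0.565 rad/s.

0.565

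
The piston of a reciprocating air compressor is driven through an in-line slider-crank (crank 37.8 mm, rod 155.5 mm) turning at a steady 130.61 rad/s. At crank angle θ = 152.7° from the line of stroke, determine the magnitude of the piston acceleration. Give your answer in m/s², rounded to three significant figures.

480

ω = 130.6 rad/s
x(θ) = r cosθ + √(L² − r² sin²θ); with ω constant, a = ω²·d²x/dθ².
d²x/dθ² = −r cosθ − r²(cos2θ)/√u − r⁴ sin²2θ/(4u^{3/2}),  u = L² − r² sin²θ = 0.0238797 m².
Substituting r = 0.0378 m, L = 0.1555 m, θ = 152.7°: d²x/dθ² = +0.028142 m.
a = ω²·d²x/dθ² = (130.6)²·(+0.028142) = +480.07 m/s²;  |a| = 480.07 m/s².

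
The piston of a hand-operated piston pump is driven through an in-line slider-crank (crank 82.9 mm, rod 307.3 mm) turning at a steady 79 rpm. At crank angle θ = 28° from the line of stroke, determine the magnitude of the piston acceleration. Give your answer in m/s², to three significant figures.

5.89

ω = 2π·79/60 = 8.273 rad/s
x(θ) = r cosθ + √(L² − r² sin²θ); with ω constant, a = ω²·d²x/dθ².
d²x/dθ² = −r cosθ − r²(cos2θ)/√u − r⁴ sin²2θ/(4u^{3/2}),  u = L² − r² sin²θ = 0.0929186 m².
Substituting r = 0.0829 m, L = 0.3073 m, θ = 28°: d²x/dθ² = -0.08609 m.
a = ω²·d²x/dθ² = (8.273)²·(-0.08609) = -5.892 m/s²;  |a| = 5.892 m/s².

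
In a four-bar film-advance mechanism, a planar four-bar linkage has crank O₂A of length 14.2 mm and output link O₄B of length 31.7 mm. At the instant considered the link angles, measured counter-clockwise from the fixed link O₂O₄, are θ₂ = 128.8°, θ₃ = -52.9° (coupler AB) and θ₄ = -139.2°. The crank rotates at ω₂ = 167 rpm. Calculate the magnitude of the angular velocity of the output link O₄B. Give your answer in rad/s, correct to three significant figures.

ω₂ = 17.49 rad/s (from 167 rpm).
Differentiating the loop-closure r₂e^{iθ₂}+r₃e^{iθ₃}=r₁+r₄e^{iθ₄} gives r₂ω₂e^{iθ₂}+r₃ω₃e^{iθ₃}=r₄ω₄e^{iθ₄}.
Eliminating the other unknown: ω₄ = r₂ω₂ sin(θ₂−θ₃) / [r₄ sin(θ₄−θ₃)].
Numerator sine = -0.02967; denominator sine = -0.99792.
Result = 0.0142·17.49·(-0.02967) / (0.0317·(-0.99792)) = +0.23289 rad/s; magnitude 0.23289 rad/s.

0.233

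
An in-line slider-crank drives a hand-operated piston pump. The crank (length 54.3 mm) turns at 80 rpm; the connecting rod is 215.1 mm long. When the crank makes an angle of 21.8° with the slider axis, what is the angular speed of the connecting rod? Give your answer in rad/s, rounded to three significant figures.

ω = 8.378 rad/s (converted from 80 rpm).
The rod makes angle φ with the slider axis where L sinφ = r sinθ; differentiating, L cosφ·φ̇ = r ω cosθ.
L cosφ = √(L² − r² sin²θ) = 0.21415 m.
|ω_rod| = r ω |cosθ| / √(L² − r² sin²θ) = 0.0543·8.378·0.92849/0.21415 = 1.9723 rad/s.

1.97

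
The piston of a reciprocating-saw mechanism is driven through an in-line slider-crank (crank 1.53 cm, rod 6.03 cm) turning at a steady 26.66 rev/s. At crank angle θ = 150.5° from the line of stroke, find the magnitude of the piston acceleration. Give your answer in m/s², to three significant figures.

316

ω = 2π·26.7 = 167.5 rad/s
x(θ) = r cosθ + √(L² − r² sin²θ); with ω constant, a = ω²·d²x/dθ².
d²x/dθ² = −r cosθ − r²(cos2θ)/√u − r⁴ sin²2θ/(4u^{3/2}),  u = L² − r² sin²θ = 0.00357933 m².
Substituting r = 0.0153 m, L = 0.0603 m, θ = 150.5°: d²x/dθ² = +0.011254 m.
a = ω²·d²x/dθ² = (167.5)²·(+0.011254) = +315.79 m/s²;  |a| = 315.79 m/s².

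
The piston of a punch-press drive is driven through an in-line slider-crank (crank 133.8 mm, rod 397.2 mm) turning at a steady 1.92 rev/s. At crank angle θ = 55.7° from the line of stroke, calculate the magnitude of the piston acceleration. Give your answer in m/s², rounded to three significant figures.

8.66

ω = 2π·1.92 = 12.06 rad/s
x(θ) = r cosθ + √(L² − r² sin²θ); with ω constant, a = ω²·d²x/dθ².
d²x/dθ² = −r cosθ − r²(cos2θ)/√u − r⁴ sin²2θ/(4u^{3/2}),  u = L² − r² sin²θ = 0.145551 m².
Substituting r = 0.1338 m, L = 0.3972 m, θ = 55.7°: d²x/dθ² = -0.059529 m.
a = ω²·d²x/dθ² = (12.06)²·(-0.059529) = -8.6634 m/s²;  |a| = 8.6634 m/s².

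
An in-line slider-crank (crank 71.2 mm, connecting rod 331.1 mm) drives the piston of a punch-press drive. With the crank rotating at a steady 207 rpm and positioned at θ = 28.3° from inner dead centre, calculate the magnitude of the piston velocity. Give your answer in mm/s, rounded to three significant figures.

871

ω = 2π·207/60 = 21.68 rad/s
For an in-line slider-crank, x = r cosθ + √(L² − r² sin²θ), so v = −rω sinθ·[1 + r cosθ/√(L² − r² sin²θ)].
With r = 0.0712 m, L = 0.3311 m, θ = 28.3°: √(L² − r² sin²θ) = 0.32937 m.
v = −0.0712·21.68·0.47409·[1 + 0.0712·0.88048/0.32937] = -0.87097 m/s.
|v| = 0.87097 m/s = 870.97 mm/s.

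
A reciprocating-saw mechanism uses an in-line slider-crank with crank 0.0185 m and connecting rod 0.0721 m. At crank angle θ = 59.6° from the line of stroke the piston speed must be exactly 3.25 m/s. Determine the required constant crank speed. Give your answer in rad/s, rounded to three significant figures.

For an in-line slider-crank, |v_piston| = rω|sinθ|·[1 + r cosθ/√(L² − r² sin²θ)].
With r = 0.0185 m, L = 0.0721 m, θ = 59.6°: the bracketed kinematic factor |dx/dθ| = 0.018081 m.
ω = v/|dx/dθ| = 3.25/0.018081 = 179.75 rad/s.

180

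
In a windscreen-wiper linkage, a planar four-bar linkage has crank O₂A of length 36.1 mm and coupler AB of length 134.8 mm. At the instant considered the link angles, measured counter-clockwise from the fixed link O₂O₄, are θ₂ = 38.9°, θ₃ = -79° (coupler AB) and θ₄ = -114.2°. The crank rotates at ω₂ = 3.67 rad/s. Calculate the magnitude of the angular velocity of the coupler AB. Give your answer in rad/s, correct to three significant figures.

0.771

ω₂ = 3.67 rad/s
Differentiating the loop-closure r₂e^{iθ₂}+r₃e^{iθ₃}=r₁+r₄e^{iθ₄} gives r₂ω₂e^{iθ₂}+r₃ω₃e^{iθ₃}=r₄ω₄e^{iθ₄}.
Eliminating the other unknown: ω₃ = r₂ω₂ sin(θ₄−θ₂) / [r₃ sin(θ₃−θ₄)].
Numerator sine = -0.45243; denominator sine = +0.57643.
Result = 0.0361·3.67·(-0.45243) / (0.1348·(+0.57643)) = -0.77142 rad/s; magnitude 0.77142 rad/s.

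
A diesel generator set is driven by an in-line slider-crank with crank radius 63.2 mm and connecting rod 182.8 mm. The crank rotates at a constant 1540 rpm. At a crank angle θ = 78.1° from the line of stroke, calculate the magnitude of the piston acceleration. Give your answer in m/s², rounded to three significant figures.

210

ω = 2π·1540/60 = 161.3 rad/s
x(θ) = r cosθ + √(L² − r² sin²θ); with ω constant, a = ω²·d²x/dθ².
d²x/dθ² = −r cosθ − r²(cos2θ)/√u − r⁴ sin²2θ/(4u^{3/2}),  u = L² − r² sin²θ = 0.0295914 m².
Substituting r = 0.0632 m, L = 0.1828 m, θ = 78.1°: d²x/dθ² = +0.0080851 m.
a = ω²·d²x/dθ² = (161.3)²·(+0.0080851) = +210.27 m/s²;  |a| = 210.27 m/s².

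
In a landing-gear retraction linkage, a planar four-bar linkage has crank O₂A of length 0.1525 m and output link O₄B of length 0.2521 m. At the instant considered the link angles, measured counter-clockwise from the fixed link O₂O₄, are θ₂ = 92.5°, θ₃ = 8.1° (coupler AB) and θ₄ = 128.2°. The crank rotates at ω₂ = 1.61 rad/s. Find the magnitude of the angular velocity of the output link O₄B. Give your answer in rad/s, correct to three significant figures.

1.12

ω₂ = 1.61 rad/s
Differentiating the loop-closure r₂e^{iθ₂}+r₃e^{iθ₃}=r₁+r₄e^{iθ₄} gives r₂ω₂e^{iθ₂}+r₃ω₃e^{iθ₃}=r₄ω₄e^{iθ₄}.
Eliminating the other unknown: ω₄ = r₂ω₂ sin(θ₂−θ₃) / [r₄ sin(θ₄−θ₃)].
Numerator sine = +0.99523; denominator sine = +0.86515.
Result = 0.1525·1.61·(+0.99523) / (0.2521·(+0.86515)) = +1.1203 rad/s; magnitude 1.1203 rad/s.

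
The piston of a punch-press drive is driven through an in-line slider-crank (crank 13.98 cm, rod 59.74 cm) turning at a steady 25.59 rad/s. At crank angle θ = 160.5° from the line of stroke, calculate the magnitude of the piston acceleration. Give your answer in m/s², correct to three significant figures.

69.5

ω = 25.59 rad/s
x(θ) = r cosθ + √(L² − r² sin²θ); with ω constant, a = ω²·d²x/dθ².
d²x/dθ² = −r cosθ − r²(cos2θ)/√u − r⁴ sin²2θ/(4u^{3/2}),  u = L² − r² sin²θ = 0.354709 m².
Substituting r = 0.1398 m, L = 0.5974 m, θ = 160.5°: d²x/dθ² = +0.1061 m.
a = ω²·d²x/dθ² = (25.59)²·(+0.1061) = +69.479 m/s²;  |a| = 69.479 m/s².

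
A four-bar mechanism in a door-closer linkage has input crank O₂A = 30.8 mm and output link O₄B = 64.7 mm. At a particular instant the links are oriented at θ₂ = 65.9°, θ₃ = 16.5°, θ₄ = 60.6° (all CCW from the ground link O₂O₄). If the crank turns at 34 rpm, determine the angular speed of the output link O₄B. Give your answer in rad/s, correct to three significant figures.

1.85

ω₂ = 3.56 rad/s (from 34 rpm).
Differentiating the loop-closure r₂e^{iθ₂}+r₃e^{iθ₃}=r₁+r₄e^{iθ₄} gives r₂ω₂e^{iθ₂}+r₃ω₃e^{iθ₃}=r₄ω₄e^{iθ₄}.
Eliminating the other unknown: ω₄ = r₂ω₂ sin(θ₂−θ₃) / [r₄ sin(θ₄−θ₃)].
Numerator sine = +0.75927; denominator sine = +0.69591.
Result = 0.0308·3.56·(+0.75927) / (0.0647·(+0.69591)) = +1.8493 rad/s; magnitude 1.8493 rad/s.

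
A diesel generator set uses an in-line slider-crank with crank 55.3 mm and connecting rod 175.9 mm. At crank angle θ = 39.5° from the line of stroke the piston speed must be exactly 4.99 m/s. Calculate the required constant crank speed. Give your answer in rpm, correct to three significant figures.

1090

For an in-line slider-crank, |v_piston| = rω|sinθ|·[1 + r cosθ/√(L² − r² sin²θ)].
With r = 0.0553 m, L = 0.1759 m, θ = 39.5°: the bracketed kinematic factor |dx/dθ| = 0.043884 m.
ω = v/|dx/dθ| = 4.99/0.043884 = 113.71 rad/s.
N = 60ω/(2π) = 1085.8 rpm.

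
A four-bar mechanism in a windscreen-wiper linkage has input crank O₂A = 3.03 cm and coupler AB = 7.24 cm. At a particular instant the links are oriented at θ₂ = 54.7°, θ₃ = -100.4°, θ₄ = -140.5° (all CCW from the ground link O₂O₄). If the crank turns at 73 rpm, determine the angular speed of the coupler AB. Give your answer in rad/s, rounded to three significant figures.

1.30

ω₂ = 7.645 rad/s (from 73 rpm).
Differentiating the loop-closure r₂e^{iθ₂}+r₃e^{iθ₃}=r₁+r₄e^{iθ₄} gives r₂ω₂e^{iθ₂}+r₃ω₃e^{iθ₃}=r₄ω₄e^{iθ₄}.
Eliminating the other unknown: ω₃ = r₂ω₂ sin(θ₄−θ₂) / [r₃ sin(θ₃−θ₄)].
Numerator sine = +0.26219; denominator sine = +0.64412.
Result = 0.0303·7.645·(+0.26219) / (0.0724·(+0.64412)) = +1.3023 rad/s; magnitude 1.3023 rad/s.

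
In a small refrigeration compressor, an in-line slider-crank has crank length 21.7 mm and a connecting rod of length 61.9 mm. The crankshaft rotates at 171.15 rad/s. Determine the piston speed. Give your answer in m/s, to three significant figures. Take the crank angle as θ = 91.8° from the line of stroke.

ω = 171.2 rad/s
For an in-line slider-crank, x = r cosθ + √(L² − r² sin²θ), so v = −rω sinθ·[1 + r cosθ/√(L² − r² sin²θ)].
With r = 0.0217 m, L = 0.0619 m, θ = 91.8°: √(L² − r² sin²θ) = 0.057976 m.
v = −0.0217·171.2·0.99951·[1 + 0.0217·-0.03141/0.057976] = -3.6685 m/s.
|v| = 3.6685 m/s.

3.67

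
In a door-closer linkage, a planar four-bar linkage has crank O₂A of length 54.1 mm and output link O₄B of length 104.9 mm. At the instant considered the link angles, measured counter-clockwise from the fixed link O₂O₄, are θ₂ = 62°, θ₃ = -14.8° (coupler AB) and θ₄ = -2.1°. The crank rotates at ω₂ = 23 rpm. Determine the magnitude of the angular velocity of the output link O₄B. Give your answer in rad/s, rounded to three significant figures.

5.50

ω₂ = 2.409 rad/s (from 23 rpm).
Differentiating the loop-closure r₂e^{iθ₂}+r₃e^{iθ₃}=r₁+r₄e^{iθ₄} gives r₂ω₂e^{iθ₂}+r₃ω₃e^{iθ₃}=r₄ω₄e^{iθ₄}.
Eliminating the other unknown: ω₄ = r₂ω₂ sin(θ₂−θ₃) / [r₄ sin(θ₄−θ₃)].
Numerator sine = +0.97358; denominator sine = +0.21985.
Result = 0.0541·2.409·(+0.97358) / (0.1049·(+0.21985)) = +5.5009 rad/s; magnitude 5.5009 rad/s.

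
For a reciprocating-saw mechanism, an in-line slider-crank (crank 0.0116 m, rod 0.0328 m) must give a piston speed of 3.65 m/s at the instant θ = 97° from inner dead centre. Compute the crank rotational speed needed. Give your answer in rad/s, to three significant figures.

332

For an in-line slider-crank, |v_piston| = rω|sinθ|·[1 + r cosθ/√(L² − r² sin²θ)].
With r = 0.0116 m, L = 0.0328 m, θ = 97°: the bracketed kinematic factor |dx/dθ| = 0.010984 m.
ω = v/|dx/dθ| = 3.65/0.010984 = 332.31 rad/s.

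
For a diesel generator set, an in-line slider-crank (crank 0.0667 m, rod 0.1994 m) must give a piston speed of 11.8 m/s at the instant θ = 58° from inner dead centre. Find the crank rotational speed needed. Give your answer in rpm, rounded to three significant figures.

1680

For an in-line slider-crank, |v_piston| = rω|sinθ|·[1 + r cosθ/√(L² − r² sin²θ)].
With r = 0.0667 m, L = 0.1994 m, θ = 58°: the bracketed kinematic factor |dx/dθ| = 0.067021 m.
ω = v/|dx/dθ| = 11.8/0.067021 = 176.06 rad/s.
N = 60ω/(2π) = 1681.3 rpm.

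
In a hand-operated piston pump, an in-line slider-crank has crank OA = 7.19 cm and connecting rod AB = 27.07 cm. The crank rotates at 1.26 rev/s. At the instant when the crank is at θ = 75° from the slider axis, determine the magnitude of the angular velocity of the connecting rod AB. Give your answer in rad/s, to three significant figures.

ω = 7.917 rad/s (converted from 1.26 rev/s).
The rod makes angle φ with the slider axis where L sinφ = r sinθ; differentiating, L cosφ·φ̇ = r ω cosθ.
L cosφ = √(L² − r² sin²θ) = 0.26164 m.
|ω_rod| = r ω |cosθ| / √(L² − r² sin²θ) = 0.0719·7.917·0.25882/0.26164 = 0.56308 rad/s.

0.563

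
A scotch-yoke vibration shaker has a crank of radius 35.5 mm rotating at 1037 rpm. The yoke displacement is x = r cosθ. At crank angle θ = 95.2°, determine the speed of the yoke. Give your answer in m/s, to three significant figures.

ω = 108.6 rad/s (from 1037 rpm).
x = r cosθ ⇒ ẋ = −rω sinθ.
|v| = rω|sinθ| = 0.0355·108.6·|sin 95.2°| = 3.8392 m/s.

3.84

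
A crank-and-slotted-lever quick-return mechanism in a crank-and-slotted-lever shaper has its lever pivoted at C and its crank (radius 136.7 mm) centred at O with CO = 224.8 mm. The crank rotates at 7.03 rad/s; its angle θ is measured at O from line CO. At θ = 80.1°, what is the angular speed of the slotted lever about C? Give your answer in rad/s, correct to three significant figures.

ω = 7.03 rad/s
Crank pin A relative to C: A = (d + r cosθ, r sinθ); lever angle φ = atan2(r sinθ, d + r cosθ).
Differentiating tanφ: φ̇ = rω(d cosθ + r)/(d² + r² + 2dr cosθ).
d² + r² + 2dr cosθ = |CA|² = 0.0797887 m²;  d cosθ + r = +0.17535 m.
|ω_lever| = |0.1367·7.03·+0.17535| / 0.0797887 = 2.112 rad/s.

2.11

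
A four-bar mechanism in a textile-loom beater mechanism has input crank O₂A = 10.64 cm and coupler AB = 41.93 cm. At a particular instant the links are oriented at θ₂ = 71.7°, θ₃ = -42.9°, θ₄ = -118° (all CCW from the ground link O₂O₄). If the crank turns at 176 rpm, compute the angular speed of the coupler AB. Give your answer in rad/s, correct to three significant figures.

0.815

ω₂ = 18.43 rad/s (from 176 rpm).
Differentiating the loop-closure r₂e^{iθ₂}+r₃e^{iθ₃}=r₁+r₄e^{iθ₄} gives r₂ω₂e^{iθ₂}+r₃ω₃e^{iθ₃}=r₄ω₄e^{iθ₄}.
Eliminating the other unknown: ω₃ = r₂ω₂ sin(θ₄−θ₂) / [r₃ sin(θ₃−θ₄)].
Numerator sine = +0.16849; denominator sine = +0.96638.
Result = 0.1064·18.43·(+0.16849) / (0.4193·(+0.96638)) = +0.81543 rad/s; magnitude 0.81543 rad/s.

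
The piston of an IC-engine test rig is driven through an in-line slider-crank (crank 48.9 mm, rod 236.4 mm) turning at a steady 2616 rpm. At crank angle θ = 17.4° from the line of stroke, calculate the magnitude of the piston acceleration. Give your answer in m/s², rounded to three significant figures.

ω = 2π·2616/60 = 273.9 rad/s
x(θ) = r cosθ + √(L² − r² sin²θ); with ω constant, a = ω²·d²x/dθ².
d²x/dθ² = −r cosθ − r²(cos2θ)/√u − r⁴ sin²2θ/(4u^{3/2}),  u = L² − r² sin²θ = 0.0556711 m².
Substituting r = 0.0489 m, L = 0.2364 m, θ = 17.4°: d²x/dθ² = -0.05502 m.
a = ω²·d²x/dθ² = (273.9)²·(-0.05502) = -4129.1 m/s²;  |a| = 4129.1 m/s².

4130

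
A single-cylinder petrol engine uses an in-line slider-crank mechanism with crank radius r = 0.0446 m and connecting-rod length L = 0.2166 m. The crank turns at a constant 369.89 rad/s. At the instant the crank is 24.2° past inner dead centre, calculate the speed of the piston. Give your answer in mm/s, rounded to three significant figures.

8040

ω = 369.9 rad/s
For an in-line slider-crank, x = r cosθ + √(L² − r² sin²θ), so v = −rω sinθ·[1 + r cosθ/√(L² − r² sin²θ)].
With r = 0.0446 m, L = 0.2166 m, θ = 24.2°: √(L² − r² sin²θ) = 0.21583 m.
v = −0.0446·369.9·0.40992·[1 + 0.0446·0.91212/0.21583] = -8.0372 m/s.
|v| = 8.0372 m/s = 8037.2 mm/s.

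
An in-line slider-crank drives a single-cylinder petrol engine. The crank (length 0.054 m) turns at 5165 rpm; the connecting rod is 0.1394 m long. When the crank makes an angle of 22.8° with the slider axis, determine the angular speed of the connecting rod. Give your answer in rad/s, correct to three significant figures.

ω = 540.9 rad/s (converted from 5165 rpm).
The rod makes angle φ with the slider axis where L sinφ = r sinθ; differentiating, L cosφ·φ̇ = r ω cosθ.
L cosφ = √(L² − r² sin²θ) = 0.13782 m.
|ω_rod| = r ω |cosθ| / √(L² − r² sin²θ) = 0.054·540.9·0.92186/0.13782 = 195.36 rad/s.

195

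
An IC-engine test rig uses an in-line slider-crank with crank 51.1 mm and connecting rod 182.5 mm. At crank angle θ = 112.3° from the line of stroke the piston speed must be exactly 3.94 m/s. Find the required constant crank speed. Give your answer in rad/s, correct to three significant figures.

93.6

For an in-line slider-crank, |v_piston| = rω|sinθ|·[1 + r cosθ/√(L² − r² sin²θ)].
With r = 0.0511 m, L = 0.1825 m, θ = 112.3°: the bracketed kinematic factor |dx/dθ| = 0.042077 m.
ω = v/|dx/dθ| = 3.94/0.042077 = 93.637 rad/s.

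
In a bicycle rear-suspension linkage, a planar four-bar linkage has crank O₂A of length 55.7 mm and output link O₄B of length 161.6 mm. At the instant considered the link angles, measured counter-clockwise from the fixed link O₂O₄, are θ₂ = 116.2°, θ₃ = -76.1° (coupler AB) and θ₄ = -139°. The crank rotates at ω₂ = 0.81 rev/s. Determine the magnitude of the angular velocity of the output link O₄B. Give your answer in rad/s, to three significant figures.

ω₂ = 5.089 rad/s (from 0.81 rev/s).
Differentiating the loop-closure r₂e^{iθ₂}+r₃e^{iθ₃}=r₁+r₄e^{iθ₄} gives r₂ω₂e^{iθ₂}+r₃ω₃e^{iθ₃}=r₄ω₄e^{iθ₄}.
Eliminating the other unknown: ω₄ = r₂ω₂ sin(θ₂−θ₃) / [r₄ sin(θ₄−θ₃)].
Numerator sine = -0.21303; denominator sine = -0.89021.
Result = 0.0557·5.089·(-0.21303) / (0.1616·(-0.89021)) = +0.41978 rad/s; magnitude 0.41978 rad/s.

0.420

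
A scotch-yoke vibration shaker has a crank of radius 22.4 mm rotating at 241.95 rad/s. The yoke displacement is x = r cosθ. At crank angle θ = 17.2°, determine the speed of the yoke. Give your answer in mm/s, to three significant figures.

ω = 241.9 rad/s
x = r cosθ ⇒ ẋ = −rω sinθ.
|v| = rω|sinθ| = 0.0224·241.9·|sin 17.2°| = 1.6026 m/s = 1602.6 mm/s.

1600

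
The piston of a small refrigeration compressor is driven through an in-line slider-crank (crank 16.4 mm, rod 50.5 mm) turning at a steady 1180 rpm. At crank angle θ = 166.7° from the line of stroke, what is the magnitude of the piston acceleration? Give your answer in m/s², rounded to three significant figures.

170

ω = 2π·1180/60 = 123.6 rad/s
x(θ) = r cosθ + √(L² − r² sin²θ); with ω constant, a = ω²·d²x/dθ².
d²x/dθ² = −r cosθ − r²(cos2θ)/√u − r⁴ sin²2θ/(4u^{3/2}),  u = L² − r² sin²θ = 0.00253602 m².
Substituting r = 0.0164 m, L = 0.0505 m, θ = 166.7°: d²x/dθ² = +0.011156 m.
a = ω²·d²x/dθ² = (123.6)²·(+0.011156) = +170.35 m/s²;  |a| = 170.35 m/s².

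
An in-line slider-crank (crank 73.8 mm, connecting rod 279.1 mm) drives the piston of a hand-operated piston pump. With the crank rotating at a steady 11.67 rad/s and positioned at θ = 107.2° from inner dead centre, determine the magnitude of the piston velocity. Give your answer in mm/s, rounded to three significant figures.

ω = 11.67 rad/s
For an in-line slider-crank, x = r cosθ + √(L² − r² sin²θ), so v = −rω sinθ·[1 + r cosθ/√(L² − r² sin²θ)].
With r = 0.0738 m, L = 0.2791 m, θ = 107.2°: √(L² − r² sin²θ) = 0.27005 m.
v = −0.0738·11.67·0.95528·[1 + 0.0738·-0.29571/0.27005] = -0.75624 m/s.
|v| = 0.75624 m/s = 756.24 mm/s.

756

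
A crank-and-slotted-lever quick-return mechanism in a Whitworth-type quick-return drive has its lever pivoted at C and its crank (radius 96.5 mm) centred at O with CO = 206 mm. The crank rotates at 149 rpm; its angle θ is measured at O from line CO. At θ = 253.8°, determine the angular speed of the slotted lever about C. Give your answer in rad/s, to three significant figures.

ω = 15.6 rad/s (from 149 rpm).
Crank pin A relative to C: A = (d + r cosθ, r sinθ); lever angle φ = atan2(r sinθ, d + r cosθ).
Differentiating tanφ: φ̇ = rω(d cosθ + r)/(d² + r² + 2dr cosθ).
d² + r² + 2dr cosθ = |CA|² = 0.0406561 m²;  d cosθ + r = +0.039028 m.
|ω_lever| = |0.0965·15.6·+0.039028| / 0.0406561 = 1.4454 rad/s.

1.45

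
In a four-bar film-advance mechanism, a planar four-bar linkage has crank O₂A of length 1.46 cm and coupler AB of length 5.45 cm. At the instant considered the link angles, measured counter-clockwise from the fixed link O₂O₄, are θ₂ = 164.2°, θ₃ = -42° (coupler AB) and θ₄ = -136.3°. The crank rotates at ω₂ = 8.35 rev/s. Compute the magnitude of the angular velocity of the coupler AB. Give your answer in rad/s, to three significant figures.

12.1

ω₂ = 52.46 rad/s (from 8.35 rev/s).
Differentiating the loop-closure r₂e^{iθ₂}+r₃e^{iθ₃}=r₁+r₄e^{iθ₄} gives r₂ω₂e^{iθ₂}+r₃ω₃e^{iθ₃}=r₄ω₄e^{iθ₄}.
Eliminating the other unknown: ω₃ = r₂ω₂ sin(θ₄−θ₂) / [r₃ sin(θ₃−θ₄)].
Numerator sine = +0.86163; denominator sine = +0.99719.
Result = 0.0146·52.46·(+0.86163) / (0.0545·(+0.99719)) = +12.144 rad/s; magnitude 12.144 rad/s.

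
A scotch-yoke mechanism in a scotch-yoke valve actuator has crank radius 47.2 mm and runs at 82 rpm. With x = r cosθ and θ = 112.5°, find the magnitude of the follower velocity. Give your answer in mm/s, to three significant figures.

374

ω = 8.587 rad/s (from 82 rpm).
x = r cosθ ⇒ ẋ = −rω sinθ.
|v| = rω|sinθ| = 0.0472·8.587·|sin 112.5°| = 0.37446 m/s = 374.46 mm/s.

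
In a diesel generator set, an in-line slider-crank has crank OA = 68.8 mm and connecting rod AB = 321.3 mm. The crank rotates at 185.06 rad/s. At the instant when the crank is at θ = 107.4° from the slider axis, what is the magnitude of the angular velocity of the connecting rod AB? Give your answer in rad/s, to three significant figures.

12.1

ω = 185.1 rad/s
The rod makes angle φ with the slider axis where L sinφ = r sinθ; differentiating, L cosφ·φ̇ = r ω cosθ.
L cosφ = √(L² − r² sin²θ) = 0.31452 m.
|ω_rod| = r ω |cosθ| / √(L² − r² sin²θ) = 0.0688·185.1·0.29904/0.31452 = 12.105 rad/s.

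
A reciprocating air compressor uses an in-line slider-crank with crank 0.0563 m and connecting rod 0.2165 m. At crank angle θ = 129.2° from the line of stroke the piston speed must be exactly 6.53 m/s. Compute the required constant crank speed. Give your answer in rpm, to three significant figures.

1720

For an in-line slider-crank, |v_piston| = rω|sinθ|·[1 + r cosθ/√(L² − r² sin²θ)].
With r = 0.0563 m, L = 0.2165 m, θ = 129.2°: the bracketed kinematic factor |dx/dθ| = 0.036308 m.
ω = v/|dx/dθ| = 6.53/0.036308 = 179.85 rad/s.
N = 60ω/(2π) = 1717.4 rpm.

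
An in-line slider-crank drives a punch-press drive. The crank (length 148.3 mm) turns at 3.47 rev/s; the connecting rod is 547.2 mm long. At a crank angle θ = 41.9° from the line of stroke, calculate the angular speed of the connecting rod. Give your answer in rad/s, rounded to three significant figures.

4.47

ω = 21.8 rad/s (converted from 3.47 rev/s).
The rod makes angle φ with the slider axis where L sinφ = r sinθ; differentiating, L cosφ·φ̇ = r ω cosθ.
L cosφ = √(L² − r² sin²θ) = 0.53816 m.
|ω_rod| = r ω |cosθ| / √(L² − r² sin²θ) = 0.1483·21.8·0.74431/0.53816 = 4.4719 rad/s.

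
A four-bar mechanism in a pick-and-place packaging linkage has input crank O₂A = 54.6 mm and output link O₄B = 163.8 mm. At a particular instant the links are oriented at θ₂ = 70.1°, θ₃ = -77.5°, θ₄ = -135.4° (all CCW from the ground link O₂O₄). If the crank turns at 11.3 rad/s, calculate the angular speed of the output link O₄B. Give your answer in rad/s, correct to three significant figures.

2.38

ω₂ = 11.3 rad/s
Differentiating the loop-closure r₂e^{iθ₂}+r₃e^{iθ₃}=r₁+r₄e^{iθ₄} gives r₂ω₂e^{iθ₂}+r₃ω₃e^{iθ₃}=r₄ω₄e^{iθ₄}.
Eliminating the other unknown: ω₄ = r₂ω₂ sin(θ₂−θ₃) / [r₄ sin(θ₄−θ₃)].
Numerator sine = +0.53583; denominator sine = -0.84712.
Result = 0.0546·11.3·(+0.53583) / (0.1638·(-0.84712)) = -2.3825 rad/s; magnitude 2.3825 rad/s.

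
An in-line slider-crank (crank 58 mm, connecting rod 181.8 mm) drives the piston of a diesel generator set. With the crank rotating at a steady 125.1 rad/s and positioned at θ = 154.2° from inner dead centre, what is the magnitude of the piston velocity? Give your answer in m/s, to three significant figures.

2.24

ω = 125.1 rad/s
For an in-line slider-crank, x = r cosθ + √(L² − r² sin²θ), so v = −rω sinθ·[1 + r cosθ/√(L² − r² sin²θ)].
With r = 0.058 m, L = 0.1818 m, θ = 154.2°: √(L² − r² sin²θ) = 0.18004 m.
v = −0.058·125.1·0.43523·[1 + 0.058·-0.90032/0.18004] = -2.242 m/s.
|v| = 2.242 m/s.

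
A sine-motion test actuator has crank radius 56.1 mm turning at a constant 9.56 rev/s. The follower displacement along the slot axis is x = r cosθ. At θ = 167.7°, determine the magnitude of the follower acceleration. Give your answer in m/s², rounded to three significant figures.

ω = 60.07 rad/s (from 9.56 rev/s).
x = r cosθ ⇒ ẍ = −rω² cosθ (ω constant).
|a| = rω²|cosθ| = 0.0561·(60.07)²·|cos 167.7°| = 197.77 m/s².

198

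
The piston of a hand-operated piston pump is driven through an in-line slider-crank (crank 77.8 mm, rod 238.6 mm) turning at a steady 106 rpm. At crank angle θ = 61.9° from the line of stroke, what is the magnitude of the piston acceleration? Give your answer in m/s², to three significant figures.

ω = 2π·106/60 = 11.1 rad/s
x(θ) = r cosθ + √(L² − r² sin²θ); with ω constant, a = ω²·d²x/dθ².
d²x/dθ² = −r cosθ − r²(cos2θ)/√u − r⁴ sin²2θ/(4u^{3/2}),  u = L² − r² sin²θ = 0.05222 m².
Substituting r = 0.0778 m, L = 0.2386 m, θ = 61.9°: d²x/dθ² = -0.02244 m.
a = ω²·d²x/dθ² = (11.1)²·(-0.02244) = -2.765 m/s²;  |a| = 2.765 m/s².

2.76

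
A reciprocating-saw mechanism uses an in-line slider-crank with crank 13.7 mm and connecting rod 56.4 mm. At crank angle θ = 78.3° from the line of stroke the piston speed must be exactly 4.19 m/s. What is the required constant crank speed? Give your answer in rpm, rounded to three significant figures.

For an in-line slider-crank, |v_piston| = rω|sinθ|·[1 + r cosθ/√(L² − r² sin²θ)].
With r = 0.0137 m, L = 0.0564 m, θ = 78.3°: the bracketed kinematic factor |dx/dθ| = 0.014096 m.
ω = v/|dx/dθ| = 4.19/0.014096 = 297.25 rad/s.
N = 60ω/(2π) = 2838.6 rpm.

2840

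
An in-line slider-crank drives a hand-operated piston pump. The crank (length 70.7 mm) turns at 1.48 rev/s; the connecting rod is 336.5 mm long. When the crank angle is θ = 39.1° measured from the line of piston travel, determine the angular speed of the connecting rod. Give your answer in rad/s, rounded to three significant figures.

1.53

ω = 9.299 rad/s (converted from 1.48 rev/s).
The rod makes angle φ with the slider axis where L sinφ = r sinθ; differentiating, L cosφ·φ̇ = r ω cosθ.
L cosφ = √(L² − r² sin²θ) = 0.33353 m.
|ω_rod| = r ω |cosθ| / √(L² − r² sin²θ) = 0.0707·9.299·0.77605/0.33353 = 1.5297 rad/s.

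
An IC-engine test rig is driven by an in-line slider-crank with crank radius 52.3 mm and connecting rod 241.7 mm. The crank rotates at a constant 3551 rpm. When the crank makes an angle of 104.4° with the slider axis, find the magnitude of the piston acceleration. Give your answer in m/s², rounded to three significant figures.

ω = 2π·3551/60 = 371.9 rad/s
x(θ) = r cosθ + √(L² − r² sin²θ); with ω constant, a = ω²·d²x/dθ².
d²x/dθ² = −r cosθ − r²(cos2θ)/√u − r⁴ sin²2θ/(4u^{3/2}),  u = L² − r² sin²θ = 0.0558528 m².
Substituting r = 0.0523 m, L = 0.2417 m, θ = 104.4°: d²x/dθ² = +0.023116 m.
a = ω²·d²x/dθ² = (371.9)²·(+0.023116) = +3196.5 m/s²;  |a| = 3196.5 m/s².

3200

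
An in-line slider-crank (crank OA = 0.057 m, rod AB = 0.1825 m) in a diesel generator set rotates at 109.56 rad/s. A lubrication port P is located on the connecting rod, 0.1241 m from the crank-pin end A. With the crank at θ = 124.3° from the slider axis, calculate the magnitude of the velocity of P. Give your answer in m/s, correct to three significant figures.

ω = 109.6 rad/s.  Crank-pin speed |V_A| = rω = 6.2449 m/s, perpendicular to OA.
Rod angle: sinφ = −(r/L) sinθ ⇒ φ = -14.952°; ω_rod = −rω cosθ/√(L²−r²sin²θ) = +19.959 rad/s.
V_P = V_A + ω_rod × AP, with AP = 0.1241 m along the rod.
Components: V_Px = −rω sinθ − a·ω_rod·sinφ = -4.5198 m/s;  V_Py = rω cosθ + a·ω_rod·cosφ = -1.1261 m/s.
|V_P| = √(V_Px² + V_Py²) = 4.658 m/s.

4.66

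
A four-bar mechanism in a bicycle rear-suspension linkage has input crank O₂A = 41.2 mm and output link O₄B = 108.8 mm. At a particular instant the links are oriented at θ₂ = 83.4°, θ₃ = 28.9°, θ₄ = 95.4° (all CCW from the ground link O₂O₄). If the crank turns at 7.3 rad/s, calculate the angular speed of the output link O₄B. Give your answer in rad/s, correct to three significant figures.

ω₂ = 7.3 rad/s
Differentiating the loop-closure r₂e^{iθ₂}+r₃e^{iθ₃}=r₁+r₄e^{iθ₄} gives r₂ω₂e^{iθ₂}+r₃ω₃e^{iθ₃}=r₄ω₄e^{iθ₄}.
Eliminating the other unknown: ω₄ = r₂ω₂ sin(θ₂−θ₃) / [r₄ sin(θ₄−θ₃)].
Numerator sine = +0.81412; denominator sine = +0.91706.
Result = 0.0412·7.3·(+0.81412) / (0.1088·(+0.91706)) = +2.454 rad/s; magnitude 2.454 rad/s.

2.45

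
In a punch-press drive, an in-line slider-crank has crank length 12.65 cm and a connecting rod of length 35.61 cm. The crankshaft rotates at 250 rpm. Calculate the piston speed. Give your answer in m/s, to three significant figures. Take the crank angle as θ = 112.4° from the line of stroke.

2.62

ω = 2π·250/60 = 26.18 rad/s
For an in-line slider-crank, x = r cosθ + √(L² − r² sin²θ), so v = −rω sinθ·[1 + r cosθ/√(L² − r² sin²θ)].
With r = 0.1265 m, L = 0.3561 m, θ = 112.4°: √(L² − r² sin²θ) = 0.33635 m.
v = −0.1265·26.18·0.92455·[1 + 0.1265·-0.38107/0.33635] = -2.623 m/s.
|v| = 2.623 m/s.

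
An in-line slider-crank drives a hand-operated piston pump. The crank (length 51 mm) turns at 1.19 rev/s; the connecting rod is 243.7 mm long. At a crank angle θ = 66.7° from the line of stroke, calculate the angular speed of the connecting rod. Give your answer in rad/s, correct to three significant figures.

ω = 7.477 rad/s (converted from 1.19 rev/s).
The rod makes angle φ with the slider axis where L sinφ = r sinθ; differentiating, L cosφ·φ̇ = r ω cosθ.
L cosφ = √(L² − r² sin²θ) = 0.23916 m.
|ω_rod| = r ω |cosθ| / √(L² − r² sin²θ) = 0.051·7.477·0.39555/0.23916 = 0.63068 rad/s.

0.631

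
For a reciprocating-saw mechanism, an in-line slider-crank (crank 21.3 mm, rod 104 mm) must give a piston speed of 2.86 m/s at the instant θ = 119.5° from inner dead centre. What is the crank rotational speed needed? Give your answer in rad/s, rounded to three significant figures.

172

For an in-line slider-crank, |v_piston| = rω|sinθ|·[1 + r cosθ/√(L² − r² sin²θ)].
With r = 0.0213 m, L = 0.104 m, θ = 119.5°: the bracketed kinematic factor |dx/dθ| = 0.016638 m.
ω = v/|dx/dθ| = 2.86/0.016638 = 171.89 rad/s.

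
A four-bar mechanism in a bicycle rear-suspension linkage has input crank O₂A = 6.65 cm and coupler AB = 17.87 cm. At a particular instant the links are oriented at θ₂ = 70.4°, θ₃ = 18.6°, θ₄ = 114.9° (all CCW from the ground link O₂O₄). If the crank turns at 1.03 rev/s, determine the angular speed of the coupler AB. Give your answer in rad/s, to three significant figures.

ω₂ = 6.472 rad/s (from 1.03 rev/s).
Differentiating the loop-closure r₂e^{iθ₂}+r₃e^{iθ₃}=r₁+r₄e^{iθ₄} gives r₂ω₂e^{iθ₂}+r₃ω₃e^{iθ₃}=r₄ω₄e^{iθ₄}.
Eliminating the other unknown: ω₃ = r₂ω₂ sin(θ₄−θ₂) / [r₃ sin(θ₃−θ₄)].
Numerator sine = +0.70091; denominator sine = -0.99396.
Result = 0.0665·6.472·(+0.70091) / (0.1787·(-0.99396)) = -1.6983 rad/s; magnitude 1.6983 rad/s.

1.70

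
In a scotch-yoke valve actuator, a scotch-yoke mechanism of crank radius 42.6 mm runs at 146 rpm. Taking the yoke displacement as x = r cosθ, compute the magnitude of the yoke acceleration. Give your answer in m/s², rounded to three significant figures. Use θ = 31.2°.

ω = 15.29 rad/s (from 146 rpm).
x = r cosθ ⇒ ẍ = −rω² cosθ (ω constant).
|a| = rω²|cosθ| = 0.0426·(15.29)²·|cos 31.2°| = 8.5177 m/s².

8.52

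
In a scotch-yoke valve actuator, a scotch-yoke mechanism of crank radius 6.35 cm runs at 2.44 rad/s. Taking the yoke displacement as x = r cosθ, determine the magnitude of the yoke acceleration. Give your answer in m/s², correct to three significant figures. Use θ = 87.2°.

0.0185

ω = 2.44 rad/s
x = r cosθ ⇒ ẍ = −rω² cosθ (ω constant).
|a| = rω²|cosθ| = 0.0635·(2.44)²·|cos 87.2°| = 0.018468 m/s².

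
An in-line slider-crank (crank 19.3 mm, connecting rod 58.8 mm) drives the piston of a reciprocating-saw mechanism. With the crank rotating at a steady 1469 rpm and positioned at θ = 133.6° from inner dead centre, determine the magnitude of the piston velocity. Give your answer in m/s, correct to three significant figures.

ω = 2π·1469/60 = 153.8 rad/s
For an in-line slider-crank, x = r cosθ + √(L² − r² sin²θ), so v = −rω sinθ·[1 + r cosθ/√(L² − r² sin²θ)].
With r = 0.0193 m, L = 0.0588 m, θ = 133.6°: √(L² − r² sin²θ) = 0.057115 m.
v = −0.0193·153.8·0.72417·[1 + 0.0193·-0.68962/0.057115] = -1.649 m/s.
|v| = 1.649 m/s.

1.65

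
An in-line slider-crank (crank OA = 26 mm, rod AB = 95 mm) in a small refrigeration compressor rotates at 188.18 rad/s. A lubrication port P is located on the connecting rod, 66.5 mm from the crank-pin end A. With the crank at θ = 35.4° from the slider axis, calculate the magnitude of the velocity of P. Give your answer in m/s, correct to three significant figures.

ω = 188.2 rad/s.  Crank-pin speed |V_A| = rω = 4.8927 m/s, perpendicular to OA.
Rod angle: sinφ = −(r/L) sinθ ⇒ φ = -9.122°; ω_rod = −rω cosθ/√(L²−r²sin²θ) = -42.518 rad/s.
V_P = V_A + ω_rod × AP, with AP = 0.0665 m along the rod.
Components: V_Px = −rω sinθ − a·ω_rod·sinφ = -3.2825 m/s;  V_Py = rω cosθ + a·ω_rod·cosφ = +1.1964 m/s.
|V_P| = √(V_Px² + V_Py²) = 3.4938 m/s.

3.49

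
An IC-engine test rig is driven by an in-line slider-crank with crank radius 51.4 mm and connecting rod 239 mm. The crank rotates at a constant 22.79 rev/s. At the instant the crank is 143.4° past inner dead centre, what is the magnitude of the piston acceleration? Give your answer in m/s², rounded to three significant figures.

ω = 2π·22.8 = 143.2 rad/s
x(θ) = r cosθ + √(L² − r² sin²θ); with ω constant, a = ω²·d²x/dθ².
d²x/dθ² = −r cosθ − r²(cos2θ)/√u − r⁴ sin²2θ/(4u^{3/2}),  u = L² − r² sin²θ = 0.0561818 m².
Substituting r = 0.0514 m, L = 0.239 m, θ = 143.4°: d²x/dθ² = +0.037923 m.
a = ω²·d²x/dθ² = (143.2)²·(+0.037923) = +777.59 m/s²;  |a| = 777.59 m/s².

778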